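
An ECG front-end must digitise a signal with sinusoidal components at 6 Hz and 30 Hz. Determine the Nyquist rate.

Highest-frequency component: 30 Hz.
Nyquist rate = 2 × 30 Hz = 60 Hz.

60 Hz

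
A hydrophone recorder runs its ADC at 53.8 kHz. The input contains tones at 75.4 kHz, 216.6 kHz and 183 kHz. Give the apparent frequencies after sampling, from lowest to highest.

fs/2 = 26.9 kHz.
75.4 kHz mod fs = 21.6 kHz.
21.6 kHz ≤ fs/2 = 26.9 kHz, appears at 21.6 kHz.
216.6 kHz mod fs = 1.4 kHz.
1.4 kHz ≤ fs/2 = 26.9 kHz, appears at 1.4 kHz.
183 kHz mod fs = 21.6 kHz.
21.6 kHz ≤ fs/2 = 26.9 kHz, appears at 21.6 kHz.
Distinct values: {1.4 kHz, 21.6 kHz}.

1.4 kHz, 21.6 kHz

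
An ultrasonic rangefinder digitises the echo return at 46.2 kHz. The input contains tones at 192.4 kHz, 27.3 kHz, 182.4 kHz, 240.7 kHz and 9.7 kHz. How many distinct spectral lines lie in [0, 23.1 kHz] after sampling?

4

fs/2 = 23.1 kHz.
192.4 kHz mod fs = 7.6 kHz.
7.6 kHz ≤ fs/2 = 23.1 kHz, appears at 7.6 kHz.
27.3 kHz > fs/2 = 23.1 kHz, folds to fs − 27.3 kHz = 18.9 kHz.
182.4 kHz mod fs = 43.8 kHz.
43.8 kHz > fs/2 = 23.1 kHz, folds to fs − 43.8 kHz = 2.4 kHz.
240.7 kHz mod fs = 9.7 kHz.
9.7 kHz ≤ fs/2 = 23.1 kHz, appears at 9.7 kHz.
9.7 kHz ≤ fs/2 = 23.1 kHz, passes unchanged.
Distinct values: {2.4 kHz, 7.6 kHz, 9.7 kHz, 18.9 kHz} → 4.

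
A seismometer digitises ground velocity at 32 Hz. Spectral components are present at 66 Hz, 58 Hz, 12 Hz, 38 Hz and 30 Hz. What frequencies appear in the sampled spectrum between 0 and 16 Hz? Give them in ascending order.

2 Hz, 6 Hz, 12 Hz

fs/2 = 16 Hz.
66 Hz mod fs = 2 Hz.
2 Hz ≤ fs/2 = 16 Hz, appears at 2 Hz.
58 Hz mod fs = 26 Hz.
26 Hz > fs/2 = 16 Hz, folds to fs − 26 Hz = 6 Hz.
12 Hz ≤ fs/2 = 16 Hz, passes unchanged.
38 Hz mod fs = 6 Hz.
6 Hz ≤ fs/2 = 16 Hz, appears at 6 Hz.
30 Hz > fs/2 = 16 Hz, folds to fs − 30 Hz = 2 Hz.
Distinct values: {2 Hz, 6 Hz, 12 Hz}.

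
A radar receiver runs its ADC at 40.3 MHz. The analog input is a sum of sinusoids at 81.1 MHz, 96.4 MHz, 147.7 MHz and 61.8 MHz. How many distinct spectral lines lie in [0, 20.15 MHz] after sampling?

4

fs/2 = 20.15 MHz.
81.1 MHz mod fs = 0.5 MHz.
0.5 MHz ≤ fs/2 = 20.15 MHz, appears at 0.5 MHz.
96.4 MHz mod fs = 15.8 MHz.
15.8 MHz ≤ fs/2 = 20.15 MHz, appears at 15.8 MHz.
147.7 MHz mod fs = 26.8 MHz.
26.8 MHz > fs/2 = 20.15 MHz, folds to fs − 26.8 MHz = 13.5 MHz.
61.8 MHz mod fs = 21.5 MHz.
21.5 MHz > fs/2 = 20.15 MHz, folds to fs − 21.5 MHz = 18.8 MHz.
Distinct values: {0.5 MHz, 13.5 MHz, 15.8 MHz, 18.8 MHz} → 4.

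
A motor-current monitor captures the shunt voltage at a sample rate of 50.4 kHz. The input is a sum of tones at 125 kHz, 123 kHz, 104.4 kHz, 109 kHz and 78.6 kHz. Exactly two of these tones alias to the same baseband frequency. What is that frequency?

22.2 kHz

fs/2 = 25.2 kHz.
125 kHz mod fs = 24.2 kHz.
24.2 kHz ≤ fs/2 = 25.2 kHz, appears at 24.2 kHz.
123 kHz mod fs = 22.2 kHz.
22.2 kHz ≤ fs/2 = 25.2 kHz, appears at 22.2 kHz.
104.4 kHz mod fs = 3.6 kHz.
3.6 kHz ≤ fs/2 = 25.2 kHz, appears at 3.6 kHz.
109 kHz mod fs = 8.2 kHz.
8.2 kHz ≤ fs/2 = 25.2 kHz, appears at 8.2 kHz.
78.6 kHz mod fs = 28.2 kHz.
28.2 kHz > fs/2 = 25.2 kHz, folds to fs − 28.2 kHz = 22.2 kHz.
78.6 kHz and 123 kHz both map to 22.2 kHz.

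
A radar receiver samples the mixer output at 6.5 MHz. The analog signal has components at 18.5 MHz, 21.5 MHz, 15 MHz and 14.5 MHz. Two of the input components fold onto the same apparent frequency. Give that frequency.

fs/2 = 3.25 MHz.
18.5 MHz mod fs = 5.5 MHz.
5.5 MHz > fs/2 = 3.25 MHz, folds to fs − 5.5 MHz = 1 MHz.
21.5 MHz mod fs = 2 MHz.
2 MHz ≤ fs/2 = 3.25 MHz, appears at 2 MHz.
15 MHz mod fs = 2 MHz.
2 MHz ≤ fs/2 = 3.25 MHz, appears at 2 MHz.
14.5 MHz mod fs = 1.5 MHz.
1.5 MHz ≤ fs/2 = 3.25 MHz, appears at 1.5 MHz.
15 MHz and 21.5 MHz both map to 2 MHz.

2 MHz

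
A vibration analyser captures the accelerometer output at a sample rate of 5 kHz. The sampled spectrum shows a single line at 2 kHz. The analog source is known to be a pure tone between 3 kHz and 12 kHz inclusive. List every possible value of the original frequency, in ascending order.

Frequencies that alias to 2 kHz are k·fs ± 2 kHz for integer k ≥ 0.
k=0: 2 kHz.
k=1: 3 kHz, 7 kHz.
k=2: 8 kHz, 12 kHz.
k=3: 13 kHz, 17 kHz.
Within [3 kHz, 12 kHz]: 3 kHz, 7 kHz, 8 kHz, 12 kHz.

3 kHz, 7 kHz, 8 kHz, 12 kHz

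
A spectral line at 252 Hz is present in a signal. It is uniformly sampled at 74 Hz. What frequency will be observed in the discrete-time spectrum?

252 Hz mod fs = 30 Hz.
30 Hz ≤ fs/2 = 37 Hz, appears at 30 Hz.

30 Hz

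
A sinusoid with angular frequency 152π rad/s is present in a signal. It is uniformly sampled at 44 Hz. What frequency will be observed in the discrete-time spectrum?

ω = 152π rad/s → f = ω/(2π) = 76 Hz.
76 Hz mod fs = 32 Hz.
32 Hz > fs/2 = 22 Hz, folds to fs − 32 Hz = 12 Hz.

12 Hz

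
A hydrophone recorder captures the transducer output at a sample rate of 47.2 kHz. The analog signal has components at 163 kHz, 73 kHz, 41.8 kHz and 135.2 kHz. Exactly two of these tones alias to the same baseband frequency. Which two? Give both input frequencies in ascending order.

fs/2 = 23.6 kHz.
163 kHz mod fs = 21.4 kHz.
21.4 kHz ≤ fs/2 = 23.6 kHz, appears at 21.4 kHz.
73 kHz mod fs = 25.8 kHz.
25.8 kHz > fs/2 = 23.6 kHz, folds to fs − 25.8 kHz = 21.4 kHz.
41.8 kHz > fs/2 = 23.6 kHz, folds to fs − 41.8 kHz = 5.4 kHz.
135.2 kHz mod fs = 40.8 kHz.
40.8 kHz > fs/2 = 23.6 kHz, folds to fs − 40.8 kHz = 6.4 kHz.
73 kHz and 163 kHz both map to 21.4 kHz.

73 kHz, 163 kHz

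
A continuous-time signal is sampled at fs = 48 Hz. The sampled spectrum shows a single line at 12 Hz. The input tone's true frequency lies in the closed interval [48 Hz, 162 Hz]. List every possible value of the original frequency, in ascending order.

Frequencies that alias to 12 Hz are k·fs ± 12 Hz for integer k ≥ 0.
k=0: 12 Hz.
k=1: 36 Hz, 60 Hz.
k=2: 84 Hz, 108 Hz.
k=3: 132 Hz, 156 Hz.
k=4: 180 Hz, 204 Hz.
Within [48 Hz, 162 Hz]: 60 Hz, 84 Hz, 108 Hz, 132 Hz, 156 Hz.

60 Hz, 84 Hz, 108 Hz, 132 Hz, 156 Hz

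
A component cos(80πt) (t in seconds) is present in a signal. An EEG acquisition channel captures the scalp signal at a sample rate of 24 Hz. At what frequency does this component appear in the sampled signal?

8 Hz

ω = 80π rad/s → f = ω/(2π) = 40 Hz.
40 Hz mod fs = 16 Hz.
16 Hz > fs/2 = 12 Hz, folds to fs − 16 Hz = 8 Hz.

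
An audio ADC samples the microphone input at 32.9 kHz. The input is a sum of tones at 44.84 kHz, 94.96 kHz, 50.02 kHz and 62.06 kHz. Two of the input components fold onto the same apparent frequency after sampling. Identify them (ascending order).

62.06 kHz, 94.96 kHz

fs/2 = 16.45 kHz.
44.84 kHz mod fs = 11.94 kHz.
11.94 kHz ≤ fs/2 = 16.45 kHz, appears at 11.94 kHz.
94.96 kHz mod fs = 29.16 kHz.
29.16 kHz > fs/2 = 16.45 kHz, folds to fs − 29.16 kHz = 3.74 kHz.
50.02 kHz mod fs = 17.12 kHz.
17.12 kHz > fs/2 = 16.45 kHz, folds to fs − 17.12 kHz = 15.78 kHz.
62.06 kHz mod fs = 29.16 kHz.
29.16 kHz > fs/2 = 16.45 kHz, folds to fs − 29.16 kHz = 3.74 kHz.
62.06 kHz and 94.96 kHz both map to 3.74 kHz.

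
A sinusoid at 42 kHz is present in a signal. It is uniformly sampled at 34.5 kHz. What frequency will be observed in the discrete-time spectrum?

42 kHz mod fs = 7.5 kHz.
7.5 kHz ≤ fs/2 = 17.25 kHz, appears at 7.5 kHz.

7.5 kHz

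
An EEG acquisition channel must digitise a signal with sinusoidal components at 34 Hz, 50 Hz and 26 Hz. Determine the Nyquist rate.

100 Hz

Highest-frequency component: 50 Hz.
Nyquist rate = 2 × 50 Hz = 100 Hz.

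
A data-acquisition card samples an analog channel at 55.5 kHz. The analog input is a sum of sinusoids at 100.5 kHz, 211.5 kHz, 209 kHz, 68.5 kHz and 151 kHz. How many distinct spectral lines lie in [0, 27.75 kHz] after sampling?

3

fs/2 = 27.75 kHz.
100.5 kHz mod fs = 45 kHz.
45 kHz > fs/2 = 27.75 kHz, folds to fs − 45 kHz = 10.5 kHz.
211.5 kHz mod fs = 45 kHz.
45 kHz > fs/2 = 27.75 kHz, folds to fs − 45 kHz = 10.5 kHz.
209 kHz mod fs = 42.5 kHz.
42.5 kHz > fs/2 = 27.75 kHz, folds to fs − 42.5 kHz = 13 kHz.
68.5 kHz mod fs = 13 kHz.
13 kHz ≤ fs/2 = 27.75 kHz, appears at 13 kHz.
151 kHz mod fs = 40 kHz.
40 kHz > fs/2 = 27.75 kHz, folds to fs − 40 kHz = 15.5 kHz.
Distinct values: {10.5 kHz, 13 kHz, 15.5 kHz} → 3.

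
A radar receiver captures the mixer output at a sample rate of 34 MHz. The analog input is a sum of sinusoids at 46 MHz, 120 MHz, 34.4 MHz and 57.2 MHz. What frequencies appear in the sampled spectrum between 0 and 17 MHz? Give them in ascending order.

0.4 MHz, 10.8 MHz, 12 MHz, 16 MHz

fs/2 = 17 MHz.
46 MHz mod fs = 12 MHz.
12 MHz ≤ fs/2 = 17 MHz, appears at 12 MHz.
120 MHz mod fs = 18 MHz.
18 MHz > fs/2 = 17 MHz, folds to fs − 18 MHz = 16 MHz.
34.4 MHz mod fs = 0.4 MHz.
0.4 MHz ≤ fs/2 = 17 MHz, appears at 0.4 MHz.
57.2 MHz mod fs = 23.2 MHz.
23.2 MHz > fs/2 = 17 MHz, folds to fs − 23.2 MHz = 10.8 MHz.
Distinct values: {0.4 MHz, 10.8 MHz, 12 MHz, 16 MHz}.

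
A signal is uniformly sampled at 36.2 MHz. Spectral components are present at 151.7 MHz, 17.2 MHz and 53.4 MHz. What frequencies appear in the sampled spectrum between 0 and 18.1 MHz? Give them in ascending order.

6.9 MHz, 17.2 MHz

fs/2 = 18.1 MHz.
151.7 MHz mod fs = 6.9 MHz.
6.9 MHz ≤ fs/2 = 18.1 MHz, appears at 6.9 MHz.
17.2 MHz ≤ fs/2 = 18.1 MHz, passes unchanged.
53.4 MHz mod fs = 17.2 MHz.
17.2 MHz ≤ fs/2 = 18.1 MHz, appears at 17.2 MHz.
Distinct values: {6.9 MHz, 17.2 MHz}.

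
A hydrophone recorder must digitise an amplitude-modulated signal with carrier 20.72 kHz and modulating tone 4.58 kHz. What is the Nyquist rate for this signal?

AM sidebands sit at fc ± fm = 16.14 kHz and 25.3 kHz.
Highest-frequency component: 25.3 kHz.
Nyquist rate = 2 × 25.3 kHz = 50.6 kHz.

50.6 kHz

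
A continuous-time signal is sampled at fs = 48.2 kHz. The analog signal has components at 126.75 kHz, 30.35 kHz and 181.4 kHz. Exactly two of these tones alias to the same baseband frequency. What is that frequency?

fs/2 = 24.1 kHz.
126.75 kHz mod fs = 30.35 kHz.
30.35 kHz > fs/2 = 24.1 kHz, folds to fs − 30.35 kHz = 17.85 kHz.
30.35 kHz > fs/2 = 24.1 kHz, folds to fs − 30.35 kHz = 17.85 kHz.
181.4 kHz mod fs = 36.8 kHz.
36.8 kHz > fs/2 = 24.1 kHz, folds to fs − 36.8 kHz = 11.4 kHz.
30.35 kHz and 126.75 kHz both map to 17.85 kHz.

17.85 kHz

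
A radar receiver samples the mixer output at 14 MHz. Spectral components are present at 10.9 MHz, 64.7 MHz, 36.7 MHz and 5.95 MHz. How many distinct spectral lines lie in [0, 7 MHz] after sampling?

3

fs/2 = 7 MHz.
10.9 MHz > fs/2 = 7 MHz, folds to fs − 10.9 MHz = 3.1 MHz.
64.7 MHz mod fs = 8.7 MHz.
8.7 MHz > fs/2 = 7 MHz, folds to fs − 8.7 MHz = 5.3 MHz.
36.7 MHz mod fs = 8.7 MHz.
8.7 MHz > fs/2 = 7 MHz, folds to fs − 8.7 MHz = 5.3 MHz.
5.95 MHz ≤ fs/2 = 7 MHz, passes unchanged.
Distinct values: {3.1 MHz, 5.3 MHz, 5.95 MHz} → 3.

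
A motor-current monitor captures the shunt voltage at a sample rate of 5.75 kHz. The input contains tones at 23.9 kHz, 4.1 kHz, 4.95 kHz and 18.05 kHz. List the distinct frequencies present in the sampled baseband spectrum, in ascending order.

0.8 kHz, 0.9 kHz, 1.65 kHz

fs/2 = 2.875 kHz.
23.9 kHz mod fs = 0.9 kHz.
0.9 kHz ≤ fs/2 = 2.875 kHz, appears at 0.9 kHz.
4.1 kHz > fs/2 = 2.875 kHz, folds to fs − 4.1 kHz = 1.65 kHz.
4.95 kHz > fs/2 = 2.875 kHz, folds to fs − 4.95 kHz = 0.8 kHz.
18.05 kHz mod fs = 0.8 kHz.
0.8 kHz ≤ fs/2 = 2.875 kHz, appears at 0.8 kHz.
Distinct values: {0.8 kHz, 0.9 kHz, 1.65 kHz}.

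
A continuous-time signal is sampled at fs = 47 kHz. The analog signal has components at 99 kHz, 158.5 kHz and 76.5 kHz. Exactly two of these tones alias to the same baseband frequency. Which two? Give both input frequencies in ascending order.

fs/2 = 23.5 kHz.
99 kHz mod fs = 5 kHz.
5 kHz ≤ fs/2 = 23.5 kHz, appears at 5 kHz.
158.5 kHz mod fs = 17.5 kHz.
17.5 kHz ≤ fs/2 = 23.5 kHz, appears at 17.5 kHz.
76.5 kHz mod fs = 29.5 kHz.
29.5 kHz > fs/2 = 23.5 kHz, folds to fs − 29.5 kHz = 17.5 kHz.
76.5 kHz and 158.5 kHz both map to 17.5 kHz.

76.5 kHz, 158.5 kHz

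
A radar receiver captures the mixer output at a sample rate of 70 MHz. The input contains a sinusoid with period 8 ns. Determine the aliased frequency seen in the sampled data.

T = 8 ns → f = 1/T = 125 MHz.
125 MHz mod fs = 55 MHz.
55 MHz > fs/2 = 35 MHz, folds to fs − 55 MHz = 15 MHz.

15 MHz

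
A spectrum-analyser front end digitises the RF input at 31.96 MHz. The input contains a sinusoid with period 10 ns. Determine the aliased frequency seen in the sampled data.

T = 10 ns → f = 1/T = 100 MHz.
100 MHz mod fs = 4.12 MHz.
4.12 MHz ≤ fs/2 = 15.98 MHz, appears at 4.12 MHz.

4.12 MHz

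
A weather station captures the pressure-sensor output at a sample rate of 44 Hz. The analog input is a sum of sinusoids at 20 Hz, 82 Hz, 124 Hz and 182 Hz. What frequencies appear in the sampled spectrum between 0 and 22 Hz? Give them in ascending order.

fs/2 = 22 Hz.
20 Hz ≤ fs/2 = 22 Hz, passes unchanged.
82 Hz mod fs = 38 Hz.
38 Hz > fs/2 = 22 Hz, folds to fs − 38 Hz = 6 Hz.
124 Hz mod fs = 36 Hz.
36 Hz > fs/2 = 22 Hz, folds to fs − 36 Hz = 8 Hz.
182 Hz mod fs = 6 Hz.
6 Hz ≤ fs/2 = 22 Hz, appears at 6 Hz.
Distinct values: {6 Hz, 8 Hz, 20 Hz}.

6 Hz, 8 Hz, 20 Hz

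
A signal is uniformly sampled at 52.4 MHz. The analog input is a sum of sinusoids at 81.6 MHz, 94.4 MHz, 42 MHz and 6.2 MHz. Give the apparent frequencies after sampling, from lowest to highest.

fs/2 = 26.2 MHz.
81.6 MHz mod fs = 29.2 MHz.
29.2 MHz > fs/2 = 26.2 MHz, folds to fs − 29.2 MHz = 23.2 MHz.
94.4 MHz mod fs = 42 MHz.
42 MHz > fs/2 = 26.2 MHz, folds to fs − 42 MHz = 10.4 MHz.
42 MHz > fs/2 = 26.2 MHz, folds to fs − 42 MHz = 10.4 MHz.
6.2 MHz ≤ fs/2 = 26.2 MHz, passes unchanged.
Distinct values: {6.2 MHz, 10.4 MHz, 23.2 MHz}.

6.2 MHz, 10.4 MHz, 23.2 MHz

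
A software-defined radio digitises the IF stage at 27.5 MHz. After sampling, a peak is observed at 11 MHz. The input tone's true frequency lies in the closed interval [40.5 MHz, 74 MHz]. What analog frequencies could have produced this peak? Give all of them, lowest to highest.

44 MHz, 66 MHz, 71.5 MHz

Frequencies that alias to 11 MHz are k·fs ± 11 MHz for integer k ≥ 0.
k=0: 11 MHz.
k=1: 16.5 MHz, 38.5 MHz.
k=2: 44 MHz, 66 MHz.
k=3: 71.5 MHz, 93.5 MHz.
k=4: 99 MHz, 121 MHz.
Within [40.5 MHz, 74 MHz]: 44 MHz, 66 MHz, 71.5 MHz.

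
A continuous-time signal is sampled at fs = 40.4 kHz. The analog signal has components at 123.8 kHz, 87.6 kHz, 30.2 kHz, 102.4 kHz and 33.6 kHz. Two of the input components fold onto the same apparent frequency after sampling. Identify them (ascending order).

fs/2 = 20.2 kHz.
123.8 kHz mod fs = 2.6 kHz.
2.6 kHz ≤ fs/2 = 20.2 kHz, appears at 2.6 kHz.
87.6 kHz mod fs = 6.8 kHz.
6.8 kHz ≤ fs/2 = 20.2 kHz, appears at 6.8 kHz.
30.2 kHz > fs/2 = 20.2 kHz, folds to fs − 30.2 kHz = 10.2 kHz.
102.4 kHz mod fs = 21.6 kHz.
21.6 kHz > fs/2 = 20.2 kHz, folds to fs − 21.6 kHz = 18.8 kHz.
33.6 kHz > fs/2 = 20.2 kHz, folds to fs − 33.6 kHz = 6.8 kHz.
33.6 kHz and 87.6 kHz both map to 6.8 kHz.

33.6 kHz, 87.6 kHz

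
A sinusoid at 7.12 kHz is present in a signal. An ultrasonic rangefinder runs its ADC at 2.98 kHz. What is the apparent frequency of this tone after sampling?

7.12 kHz mod fs = 1.16 kHz.
1.16 kHz ≤ fs/2 = 1.49 kHz, appears at 1.16 kHz.

1.16 kHz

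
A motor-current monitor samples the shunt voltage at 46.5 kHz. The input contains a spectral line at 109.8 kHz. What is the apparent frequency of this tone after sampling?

109.8 kHz mod fs = 16.8 kHz.
16.8 kHz ≤ fs/2 = 23.25 kHz, appears at 16.8 kHz.

16.8 kHz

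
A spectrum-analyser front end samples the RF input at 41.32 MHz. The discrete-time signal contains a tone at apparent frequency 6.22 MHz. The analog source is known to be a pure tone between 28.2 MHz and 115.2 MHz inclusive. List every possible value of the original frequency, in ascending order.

Frequencies that alias to 6.22 MHz are k·fs ± 6.22 MHz for integer k ≥ 0.
k=0: 6.22 MHz.
k=1: 35.1 MHz, 47.54 MHz.
k=2: 76.42 MHz, 88.86 MHz.
k=3: 117.74 MHz, 130.18 MHz.
Within [28.2 MHz, 115.2 MHz]: 35.1 MHz, 47.54 MHz, 76.42 MHz, 88.86 MHz.

35.1 MHz, 47.54 MHz, 76.42 MHz, 88.86 MHz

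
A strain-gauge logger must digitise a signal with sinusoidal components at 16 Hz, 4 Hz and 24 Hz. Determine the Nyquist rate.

Highest-frequency component: 24 Hz.
Nyquist rate = 2 × 24 Hz = 48 Hz.

48 Hz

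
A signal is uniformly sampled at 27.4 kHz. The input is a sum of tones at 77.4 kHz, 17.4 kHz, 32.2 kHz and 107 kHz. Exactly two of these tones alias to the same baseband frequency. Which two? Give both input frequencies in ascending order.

fs/2 = 13.7 kHz.
77.4 kHz mod fs = 22.6 kHz.
22.6 kHz > fs/2 = 13.7 kHz, folds to fs − 22.6 kHz = 4.8 kHz.
17.4 kHz > fs/2 = 13.7 kHz, folds to fs − 17.4 kHz = 10 kHz.
32.2 kHz mod fs = 4.8 kHz.
4.8 kHz ≤ fs/2 = 13.7 kHz, appears at 4.8 kHz.
107 kHz mod fs = 24.8 kHz.
24.8 kHz > fs/2 = 13.7 kHz, folds to fs − 24.8 kHz = 2.6 kHz.
32.2 kHz and 77.4 kHz both map to 4.8 kHz.

32.2 kHz, 77.4 kHz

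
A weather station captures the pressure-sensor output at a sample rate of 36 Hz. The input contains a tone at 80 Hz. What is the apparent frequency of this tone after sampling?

80 Hz mod fs = 8 Hz.
8 Hz ≤ fs/2 = 18 Hz, appears at 8 Hz.

8 Hz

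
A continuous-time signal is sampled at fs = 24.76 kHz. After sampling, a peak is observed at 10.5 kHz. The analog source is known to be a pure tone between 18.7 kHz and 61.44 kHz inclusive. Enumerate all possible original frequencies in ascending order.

Frequencies that alias to 10.5 kHz are k·fs ± 10.5 kHz for integer k ≥ 0.
k=0: 10.5 kHz.
k=1: 14.26 kHz, 35.26 kHz.
k=2: 39.02 kHz, 60.02 kHz.
k=3: 63.78 kHz, 84.78 kHz.
Within [18.7 kHz, 61.44 kHz]: 35.26 kHz, 39.02 kHz, 60.02 kHz.

35.26 kHz, 39.02 kHz, 60.02 kHz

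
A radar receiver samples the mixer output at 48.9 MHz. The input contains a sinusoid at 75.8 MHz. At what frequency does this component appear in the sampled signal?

22 MHz

75.8 MHz mod fs = 26.9 MHz.
26.9 MHz > fs/2 = 24.45 MHz, folds to fs − 26.9 MHz = 22 MHz.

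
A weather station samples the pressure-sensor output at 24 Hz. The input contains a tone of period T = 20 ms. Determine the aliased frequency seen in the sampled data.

2 Hz

T = 20 ms → f = 1/T = 50 Hz.
50 Hz mod fs = 2 Hz.
2 Hz ≤ fs/2 = 12 Hz, appears at 2 Hz.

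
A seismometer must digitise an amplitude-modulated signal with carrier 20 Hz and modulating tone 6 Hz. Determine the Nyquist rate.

AM sidebands sit at fc ± fm = 14 Hz and 26 Hz.
Highest-frequency component: 26 Hz.
Nyquist rate = 2 × 26 Hz = 52 Hz.

52 Hz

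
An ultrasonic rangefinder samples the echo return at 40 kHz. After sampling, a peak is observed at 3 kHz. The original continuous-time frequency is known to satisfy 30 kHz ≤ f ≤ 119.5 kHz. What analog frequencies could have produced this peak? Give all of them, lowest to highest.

Frequencies that alias to 3 kHz are k·fs ± 3 kHz for integer k ≥ 0.
k=0: 3 kHz.
k=1: 37 kHz, 43 kHz.
k=2: 77 kHz, 83 kHz.
k=3: 117 kHz, 123 kHz.
k=4: 157 kHz, 163 kHz.
Within [30 kHz, 119.5 kHz]: 37 kHz, 43 kHz, 77 kHz, 83 kHz, 117 kHz.

37 kHz, 43 kHz, 77 kHz, 83 kHz, 117 kHz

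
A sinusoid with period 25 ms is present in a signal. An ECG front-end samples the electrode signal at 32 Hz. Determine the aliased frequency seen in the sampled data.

T = 25 ms → f = 1/T = 40 Hz.
40 Hz mod fs = 8 Hz.
8 Hz ≤ fs/2 = 16 Hz, appears at 8 Hz.

8 Hz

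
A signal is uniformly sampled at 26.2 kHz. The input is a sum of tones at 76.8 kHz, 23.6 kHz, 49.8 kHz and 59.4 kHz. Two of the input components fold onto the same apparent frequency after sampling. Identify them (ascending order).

23.6 kHz, 49.8 kHz

fs/2 = 13.1 kHz.
76.8 kHz mod fs = 24.4 kHz.
24.4 kHz > fs/2 = 13.1 kHz, folds to fs − 24.4 kHz = 1.8 kHz.
23.6 kHz > fs/2 = 13.1 kHz, folds to fs − 23.6 kHz = 2.6 kHz.
49.8 kHz mod fs = 23.6 kHz.
23.6 kHz > fs/2 = 13.1 kHz, folds to fs − 23.6 kHz = 2.6 kHz.
59.4 kHz mod fs = 7 kHz.
7 kHz ≤ fs/2 = 13.1 kHz, appears at 7 kHz.
23.6 kHz and 49.8 kHz both map to 2.6 kHz.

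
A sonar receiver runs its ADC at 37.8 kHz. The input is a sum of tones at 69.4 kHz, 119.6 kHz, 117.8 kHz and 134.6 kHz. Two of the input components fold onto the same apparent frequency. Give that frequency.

6.2 kHz

fs/2 = 18.9 kHz.
69.4 kHz mod fs = 31.6 kHz.
31.6 kHz > fs/2 = 18.9 kHz, folds to fs − 31.6 kHz = 6.2 kHz.
119.6 kHz mod fs = 6.2 kHz.
6.2 kHz ≤ fs/2 = 18.9 kHz, appears at 6.2 kHz.
117.8 kHz mod fs = 4.4 kHz.
4.4 kHz ≤ fs/2 = 18.9 kHz, appears at 4.4 kHz.
134.6 kHz mod fs = 21.2 kHz.
21.2 kHz > fs/2 = 18.9 kHz, folds to fs − 21.2 kHz = 16.6 kHz.
69.4 kHz and 119.6 kHz both map to 6.2 kHz.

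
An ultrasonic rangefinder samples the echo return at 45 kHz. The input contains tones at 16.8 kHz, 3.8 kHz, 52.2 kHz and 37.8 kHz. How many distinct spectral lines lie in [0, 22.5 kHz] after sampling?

3

fs/2 = 22.5 kHz.
16.8 kHz ≤ fs/2 = 22.5 kHz, passes unchanged.
3.8 kHz ≤ fs/2 = 22.5 kHz, passes unchanged.
52.2 kHz mod fs = 7.2 kHz.
7.2 kHz ≤ fs/2 = 22.5 kHz, appears at 7.2 kHz.
37.8 kHz > fs/2 = 22.5 kHz, folds to fs − 37.8 kHz = 7.2 kHz.
Distinct values: {3.8 kHz, 7.2 kHz, 16.8 kHz} → 3.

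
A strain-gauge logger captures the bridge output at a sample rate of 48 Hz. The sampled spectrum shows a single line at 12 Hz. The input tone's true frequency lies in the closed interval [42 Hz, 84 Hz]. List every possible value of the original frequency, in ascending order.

60 Hz, 84 Hz

Frequencies that alias to 12 Hz are k·fs ± 12 Hz for integer k ≥ 0.
k=0: 12 Hz.
k=1: 36 Hz, 60 Hz.
k=2: 84 Hz, 108 Hz.
k=3: 132 Hz, 156 Hz.
Within [42 Hz, 84 Hz]: 60 Hz, 84 Hz.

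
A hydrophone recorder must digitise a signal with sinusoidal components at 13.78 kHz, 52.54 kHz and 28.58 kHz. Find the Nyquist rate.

Highest-frequency component: 52.54 kHz.
Nyquist rate = 2 × 52.54 kHz = 105.08 kHz.

105.08 kHz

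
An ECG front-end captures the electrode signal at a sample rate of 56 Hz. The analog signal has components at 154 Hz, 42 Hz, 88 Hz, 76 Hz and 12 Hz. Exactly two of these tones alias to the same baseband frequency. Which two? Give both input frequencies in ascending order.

fs/2 = 28 Hz.
154 Hz mod fs = 42 Hz.
42 Hz > fs/2 = 28 Hz, folds to fs − 42 Hz = 14 Hz.
42 Hz > fs/2 = 28 Hz, folds to fs − 42 Hz = 14 Hz.
88 Hz mod fs = 32 Hz.
32 Hz > fs/2 = 28 Hz, folds to fs − 32 Hz = 24 Hz.
76 Hz mod fs = 20 Hz.
20 Hz ≤ fs/2 = 28 Hz, appears at 20 Hz.
12 Hz ≤ fs/2 = 28 Hz, passes unchanged.
42 Hz and 154 Hz both map to 14 Hz.

42 Hz, 154 Hz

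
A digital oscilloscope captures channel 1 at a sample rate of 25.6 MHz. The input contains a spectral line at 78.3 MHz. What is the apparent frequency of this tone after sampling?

78.3 MHz mod fs = 1.5 MHz.
1.5 MHz ≤ fs/2 = 12.8 MHz, appears at 1.5 MHz.

1.5 MHz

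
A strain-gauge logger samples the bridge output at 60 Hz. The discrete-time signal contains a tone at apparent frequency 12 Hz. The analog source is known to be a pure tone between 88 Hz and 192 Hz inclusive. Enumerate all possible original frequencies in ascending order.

Frequencies that alias to 12 Hz are k·fs ± 12 Hz for integer k ≥ 0.
k=0: 12 Hz.
k=1: 48 Hz, 72 Hz.
k=2: 108 Hz, 132 Hz.
k=3: 168 Hz, 192 Hz.
k=4: 228 Hz, 252 Hz.
Within [88 Hz, 192 Hz]: 108 Hz, 132 Hz, 168 Hz, 192 Hz.

108 Hz, 132 Hz, 168 Hz, 192 Hz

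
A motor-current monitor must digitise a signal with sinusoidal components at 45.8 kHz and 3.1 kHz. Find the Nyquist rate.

Highest-frequency component: 45.8 kHz.
Nyquist rate = 2 × 45.8 kHz = 91.6 kHz.

91.6 kHz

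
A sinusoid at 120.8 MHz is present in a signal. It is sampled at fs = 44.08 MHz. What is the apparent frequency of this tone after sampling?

11.44 MHz

120.8 MHz mod fs = 32.64 MHz.
32.64 MHz > fs/2 = 22.04 MHz, folds to fs − 32.64 MHz = 11.44 MHz.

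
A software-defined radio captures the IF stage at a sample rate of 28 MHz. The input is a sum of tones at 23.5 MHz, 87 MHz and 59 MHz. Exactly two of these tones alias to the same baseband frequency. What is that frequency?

fs/2 = 14 MHz.
23.5 MHz > fs/2 = 14 MHz, folds to fs − 23.5 MHz = 4.5 MHz.
87 MHz mod fs = 3 MHz.
3 MHz ≤ fs/2 = 14 MHz, appears at 3 MHz.
59 MHz mod fs = 3 MHz.
3 MHz ≤ fs/2 = 14 MHz, appears at 3 MHz.
59 MHz and 87 MHz both map to 3 MHz.

3 MHz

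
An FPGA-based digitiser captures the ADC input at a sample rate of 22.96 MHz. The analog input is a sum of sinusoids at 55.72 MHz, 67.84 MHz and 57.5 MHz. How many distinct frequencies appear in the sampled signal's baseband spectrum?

3

fs/2 = 11.48 MHz.
55.72 MHz mod fs = 9.8 MHz.
9.8 MHz ≤ fs/2 = 11.48 MHz, appears at 9.8 MHz.
67.84 MHz mod fs = 21.92 MHz.
21.92 MHz > fs/2 = 11.48 MHz, folds to fs − 21.92 MHz = 1.04 MHz.
57.5 MHz mod fs = 11.58 MHz.
11.58 MHz > fs/2 = 11.48 MHz, folds to fs − 11.58 MHz = 11.38 MHz.
Distinct values: {1.04 MHz, 9.8 MHz, 11.38 MHz} → 3.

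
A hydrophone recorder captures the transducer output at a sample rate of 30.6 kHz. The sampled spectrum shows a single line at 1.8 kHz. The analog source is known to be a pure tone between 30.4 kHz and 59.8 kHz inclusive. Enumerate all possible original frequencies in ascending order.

Frequencies that alias to 1.8 kHz are k·fs ± 1.8 kHz for integer k ≥ 0.
k=0: 1.8 kHz.
k=1: 28.8 kHz, 32.4 kHz.
k=2: 59.4 kHz, 63 kHz.
k=3: 90 kHz, 93.6 kHz.
Within [30.4 kHz, 59.8 kHz]: 32.4 kHz, 59.4 kHz.

32.4 kHz, 59.4 kHz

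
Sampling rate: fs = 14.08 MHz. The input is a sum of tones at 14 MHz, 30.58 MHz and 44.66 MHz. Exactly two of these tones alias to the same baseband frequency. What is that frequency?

2.42 MHz

fs/2 = 7.04 MHz.
14 MHz > fs/2 = 7.04 MHz, folds to fs − 14 MHz = 0.08 MHz.
30.58 MHz mod fs = 2.42 MHz.
2.42 MHz ≤ fs/2 = 7.04 MHz, appears at 2.42 MHz.
44.66 MHz mod fs = 2.42 MHz.
2.42 MHz ≤ fs/2 = 7.04 MHz, appears at 2.42 MHz.
30.58 MHz and 44.66 MHz both map to 2.42 MHz.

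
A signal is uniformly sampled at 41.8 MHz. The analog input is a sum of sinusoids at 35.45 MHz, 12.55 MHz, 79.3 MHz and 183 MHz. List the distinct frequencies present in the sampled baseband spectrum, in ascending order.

fs/2 = 20.9 MHz.
35.45 MHz > fs/2 = 20.9 MHz, folds to fs − 35.45 MHz = 6.35 MHz.
12.55 MHz ≤ fs/2 = 20.9 MHz, passes unchanged.
79.3 MHz mod fs = 37.5 MHz.
37.5 MHz > fs/2 = 20.9 MHz, folds to fs − 37.5 MHz = 4.3 MHz.
183 MHz mod fs = 15.8 MHz.
15.8 MHz ≤ fs/2 = 20.9 MHz, appears at 15.8 MHz.
Distinct values: {4.3 MHz, 6.35 MHz, 12.55 MHz, 15.8 MHz}.

4.3 MHz, 6.35 MHz, 12.55 MHz, 15.8 MHz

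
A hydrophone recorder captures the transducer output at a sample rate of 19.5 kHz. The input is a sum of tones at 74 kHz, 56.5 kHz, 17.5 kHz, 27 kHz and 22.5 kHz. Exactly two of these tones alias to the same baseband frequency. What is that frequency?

2 kHz

fs/2 = 9.75 kHz.
74 kHz mod fs = 15.5 kHz.
15.5 kHz > fs/2 = 9.75 kHz, folds to fs − 15.5 kHz = 4 kHz.
56.5 kHz mod fs = 17.5 kHz.
17.5 kHz > fs/2 = 9.75 kHz, folds to fs − 17.5 kHz = 2 kHz.
17.5 kHz > fs/2 = 9.75 kHz, folds to fs − 17.5 kHz = 2 kHz.
27 kHz mod fs = 7.5 kHz.
7.5 kHz ≤ fs/2 = 9.75 kHz, appears at 7.5 kHz.
22.5 kHz mod fs = 3 kHz.
3 kHz ≤ fs/2 = 9.75 kHz, appears at 3 kHz.
17.5 kHz and 56.5 kHz both map to 2 kHz.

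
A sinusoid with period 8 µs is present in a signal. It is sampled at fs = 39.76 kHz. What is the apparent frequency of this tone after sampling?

T = 8 µs → f = 1/T = 125 kHz.
125 kHz mod fs = 5.72 kHz.
5.72 kHz ≤ fs/2 = 19.88 kHz, appears at 5.72 kHz.

5.72 kHz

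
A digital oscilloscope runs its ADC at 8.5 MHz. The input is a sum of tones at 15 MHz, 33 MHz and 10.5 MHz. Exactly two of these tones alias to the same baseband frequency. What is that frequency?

2 MHz

fs/2 = 4.25 MHz.
15 MHz mod fs = 6.5 MHz.
6.5 MHz > fs/2 = 4.25 MHz, folds to fs − 6.5 MHz = 2 MHz.
33 MHz mod fs = 7.5 MHz.
7.5 MHz > fs/2 = 4.25 MHz, folds to fs − 7.5 MHz = 1 MHz.
10.5 MHz mod fs = 2 MHz.
2 MHz ≤ fs/2 = 4.25 MHz, appears at 2 MHz.
10.5 MHz and 15 MHz both map to 2 MHz.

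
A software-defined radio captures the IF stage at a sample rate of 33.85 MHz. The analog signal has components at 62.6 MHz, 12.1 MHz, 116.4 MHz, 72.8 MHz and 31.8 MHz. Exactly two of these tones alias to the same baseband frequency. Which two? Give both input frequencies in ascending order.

62.6 MHz, 72.8 MHz

fs/2 = 16.925 MHz.
62.6 MHz mod fs = 28.75 MHz.
28.75 MHz > fs/2 = 16.925 MHz, folds to fs − 28.75 MHz = 5.1 MHz.
12.1 MHz ≤ fs/2 = 16.925 MHz, passes unchanged.
116.4 MHz mod fs = 14.85 MHz.
14.85 MHz ≤ fs/2 = 16.925 MHz, appears at 14.85 MHz.
72.8 MHz mod fs = 5.1 MHz.
5.1 MHz ≤ fs/2 = 16.925 MHz, appears at 5.1 MHz.
31.8 MHz > fs/2 = 16.925 MHz, folds to fs − 31.8 MHz = 2.05 MHz.
62.6 MHz and 72.8 MHz both map to 5.1 MHz.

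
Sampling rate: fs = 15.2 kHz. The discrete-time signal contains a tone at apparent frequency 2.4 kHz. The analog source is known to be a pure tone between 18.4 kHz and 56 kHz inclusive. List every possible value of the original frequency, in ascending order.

Frequencies that alias to 2.4 kHz are k·fs ± 2.4 kHz for integer k ≥ 0.
k=0: 2.4 kHz.
k=1: 12.8 kHz, 17.6 kHz.
k=2: 28 kHz, 32.8 kHz.
k=3: 43.2 kHz, 48 kHz.
k=4: 58.4 kHz, 63.2 kHz.
Within [18.4 kHz, 56 kHz]: 28 kHz, 32.8 kHz, 43.2 kHz, 48 kHz.

28 kHz, 32.8 kHz, 43.2 kHz, 48 kHz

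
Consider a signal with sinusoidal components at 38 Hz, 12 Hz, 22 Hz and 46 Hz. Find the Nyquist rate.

Highest-frequency component: 46 Hz.
Nyquist rate = 2 × 46 Hz = 92 Hz.

92 Hz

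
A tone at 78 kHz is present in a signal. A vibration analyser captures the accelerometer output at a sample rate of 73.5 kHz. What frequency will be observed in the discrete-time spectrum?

78 kHz mod fs = 4.5 kHz.
4.5 kHz ≤ fs/2 = 36.75 kHz, appears at 4.5 kHz.

4.5 kHz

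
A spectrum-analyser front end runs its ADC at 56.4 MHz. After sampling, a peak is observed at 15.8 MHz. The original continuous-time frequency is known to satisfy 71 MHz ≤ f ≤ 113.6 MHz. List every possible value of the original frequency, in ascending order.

72.2 MHz, 97 MHz

Frequencies that alias to 15.8 MHz are k·fs ± 15.8 MHz for integer k ≥ 0.
k=0: 15.8 MHz.
k=1: 40.6 MHz, 72.2 MHz.
k=2: 97 MHz, 128.6 MHz.
k=3: 153.4 MHz, 185 MHz.
Within [71 MHz, 113.6 MHz]: 72.2 MHz, 97 MHz.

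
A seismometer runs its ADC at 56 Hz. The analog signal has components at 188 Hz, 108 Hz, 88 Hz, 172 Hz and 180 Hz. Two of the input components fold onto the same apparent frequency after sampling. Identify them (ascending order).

fs/2 = 28 Hz.
188 Hz mod fs = 20 Hz.
20 Hz ≤ fs/2 = 28 Hz, appears at 20 Hz.
108 Hz mod fs = 52 Hz.
52 Hz > fs/2 = 28 Hz, folds to fs − 52 Hz = 4 Hz.
88 Hz mod fs = 32 Hz.
32 Hz > fs/2 = 28 Hz, folds to fs − 32 Hz = 24 Hz.
172 Hz mod fs = 4 Hz.
4 Hz ≤ fs/2 = 28 Hz, appears at 4 Hz.
180 Hz mod fs = 12 Hz.
12 Hz ≤ fs/2 = 28 Hz, appears at 12 Hz.
108 Hz and 172 Hz both map to 4 Hz.

108 Hz, 172 Hz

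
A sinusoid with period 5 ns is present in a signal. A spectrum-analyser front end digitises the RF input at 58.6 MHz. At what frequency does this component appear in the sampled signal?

T = 5 ns → f = 1/T = 200 MHz.
200 MHz mod fs = 24.2 MHz.
24.2 MHz ≤ fs/2 = 29.3 MHz, appears at 24.2 MHz.

24.2 MHz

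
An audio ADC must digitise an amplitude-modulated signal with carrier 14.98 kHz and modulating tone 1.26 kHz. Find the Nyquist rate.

32.48 kHz

AM sidebands sit at fc ± fm = 13.72 kHz and 16.24 kHz.
Highest-frequency component: 16.24 kHz.
Nyquist rate = 2 × 16.24 kHz = 32.48 kHz.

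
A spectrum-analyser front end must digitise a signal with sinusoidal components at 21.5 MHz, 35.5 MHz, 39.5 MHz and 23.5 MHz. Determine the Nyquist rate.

79 MHz

Highest-frequency component: 39.5 MHz.
Nyquist rate = 2 × 39.5 MHz = 79 MHz.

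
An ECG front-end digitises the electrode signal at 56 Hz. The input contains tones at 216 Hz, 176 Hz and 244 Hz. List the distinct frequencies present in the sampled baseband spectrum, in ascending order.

fs/2 = 28 Hz.
216 Hz mod fs = 48 Hz.
48 Hz > fs/2 = 28 Hz, folds to fs − 48 Hz = 8 Hz.
176 Hz mod fs = 8 Hz.
8 Hz ≤ fs/2 = 28 Hz, appears at 8 Hz.
244 Hz mod fs = 20 Hz.
20 Hz ≤ fs/2 = 28 Hz, appears at 20 Hz.
Distinct values: {8 Hz, 20 Hz}.

8 Hz, 20 Hz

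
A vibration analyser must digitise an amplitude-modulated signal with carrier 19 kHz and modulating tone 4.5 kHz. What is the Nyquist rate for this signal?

AM sidebands sit at fc ± fm = 14.5 kHz and 23.5 kHz.
Highest-frequency component: 23.5 kHz.
Nyquist rate = 2 × 23.5 kHz = 47 kHz.

47 kHz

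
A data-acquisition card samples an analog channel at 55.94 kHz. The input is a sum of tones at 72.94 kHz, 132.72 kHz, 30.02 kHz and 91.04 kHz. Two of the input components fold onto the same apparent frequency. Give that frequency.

20.84 kHz

fs/2 = 27.97 kHz.
72.94 kHz mod fs = 17 kHz.
17 kHz ≤ fs/2 = 27.97 kHz, appears at 17 kHz.
132.72 kHz mod fs = 20.84 kHz.
20.84 kHz ≤ fs/2 = 27.97 kHz, appears at 20.84 kHz.
30.02 kHz > fs/2 = 27.97 kHz, folds to fs − 30.02 kHz = 25.92 kHz.
91.04 kHz mod fs = 35.1 kHz.
35.1 kHz > fs/2 = 27.97 kHz, folds to fs − 35.1 kHz = 20.84 kHz.
91.04 kHz and 132.72 kHz both map to 20.84 kHz.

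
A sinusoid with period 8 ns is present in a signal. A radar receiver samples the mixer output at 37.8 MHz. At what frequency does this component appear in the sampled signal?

T = 8 ns → f = 1/T = 125 MHz.
125 MHz mod fs = 11.6 MHz.
11.6 MHz ≤ fs/2 = 18.9 MHz, appears at 11.6 MHz.

11.6 MHz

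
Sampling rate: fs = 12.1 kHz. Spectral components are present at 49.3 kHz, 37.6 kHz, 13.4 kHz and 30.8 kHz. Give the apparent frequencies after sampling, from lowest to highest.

0.9 kHz, 1.3 kHz, 5.5 kHz

fs/2 = 6.05 kHz.
49.3 kHz mod fs = 0.9 kHz.
0.9 kHz ≤ fs/2 = 6.05 kHz, appears at 0.9 kHz.
37.6 kHz mod fs = 1.3 kHz.
1.3 kHz ≤ fs/2 = 6.05 kHz, appears at 1.3 kHz.
13.4 kHz mod fs = 1.3 kHz.
1.3 kHz ≤ fs/2 = 6.05 kHz, appears at 1.3 kHz.
30.8 kHz mod fs = 6.6 kHz.
6.6 kHz > fs/2 = 6.05 kHz, folds to fs − 6.6 kHz = 5.5 kHz.
Distinct values: {0.9 kHz, 1.3 kHz, 5.5 kHz}.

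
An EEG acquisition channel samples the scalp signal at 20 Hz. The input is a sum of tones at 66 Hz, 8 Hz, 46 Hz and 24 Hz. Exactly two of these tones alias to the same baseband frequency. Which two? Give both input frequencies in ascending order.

fs/2 = 10 Hz.
66 Hz mod fs = 6 Hz.
6 Hz ≤ fs/2 = 10 Hz, appears at 6 Hz.
8 Hz ≤ fs/2 = 10 Hz, passes unchanged.
46 Hz mod fs = 6 Hz.
6 Hz ≤ fs/2 = 10 Hz, appears at 6 Hz.
24 Hz mod fs = 4 Hz.
4 Hz ≤ fs/2 = 10 Hz, appears at 4 Hz.
46 Hz and 66 Hz both map to 6 Hz.

46 Hz, 66 Hz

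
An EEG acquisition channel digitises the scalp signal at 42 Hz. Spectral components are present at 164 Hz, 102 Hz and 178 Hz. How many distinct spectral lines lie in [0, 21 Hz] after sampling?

3

fs/2 = 21 Hz.
164 Hz mod fs = 38 Hz.
38 Hz > fs/2 = 21 Hz, folds to fs − 38 Hz = 4 Hz.
102 Hz mod fs = 18 Hz.
18 Hz ≤ fs/2 = 21 Hz, appears at 18 Hz.
178 Hz mod fs = 10 Hz.
10 Hz ≤ fs/2 = 21 Hz, appears at 10 Hz.
Distinct values: {4 Hz, 10 Hz, 18 Hz} → 3.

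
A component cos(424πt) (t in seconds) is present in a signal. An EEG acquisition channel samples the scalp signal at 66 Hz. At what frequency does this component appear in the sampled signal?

14 Hz

ω = 424π rad/s → f = ω/(2π) = 212 Hz.
212 Hz mod fs = 14 Hz.
14 Hz ≤ fs/2 = 33 Hz, appears at 14 Hz.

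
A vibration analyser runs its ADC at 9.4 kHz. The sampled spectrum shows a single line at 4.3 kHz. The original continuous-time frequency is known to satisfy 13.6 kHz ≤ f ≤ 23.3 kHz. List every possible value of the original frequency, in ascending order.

Frequencies that alias to 4.3 kHz are k·fs ± 4.3 kHz for integer k ≥ 0.
k=0: 4.3 kHz.
k=1: 5.1 kHz, 13.7 kHz.
k=2: 14.5 kHz, 23.1 kHz.
k=3: 23.9 kHz, 32.5 kHz.
Within [13.6 kHz, 23.3 kHz]: 13.7 kHz, 14.5 kHz, 23.1 kHz.

13.7 kHz, 14.5 kHz, 23.1 kHz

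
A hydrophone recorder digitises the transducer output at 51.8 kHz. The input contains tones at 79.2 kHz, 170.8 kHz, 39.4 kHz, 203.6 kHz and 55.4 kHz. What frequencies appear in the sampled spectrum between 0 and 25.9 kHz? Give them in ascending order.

3.6 kHz, 12.4 kHz, 15.4 kHz, 24.4 kHz

fs/2 = 25.9 kHz.
79.2 kHz mod fs = 27.4 kHz.
27.4 kHz > fs/2 = 25.9 kHz, folds to fs − 27.4 kHz = 24.4 kHz.
170.8 kHz mod fs = 15.4 kHz.
15.4 kHz ≤ fs/2 = 25.9 kHz, appears at 15.4 kHz.
39.4 kHz > fs/2 = 25.9 kHz, folds to fs − 39.4 kHz = 12.4 kHz.
203.6 kHz mod fs = 48.2 kHz.
48.2 kHz > fs/2 = 25.9 kHz, folds to fs − 48.2 kHz = 3.6 kHz.
55.4 kHz mod fs = 3.6 kHz.
3.6 kHz ≤ fs/2 = 25.9 kHz, appears at 3.6 kHz.
Distinct values: {3.6 kHz, 12.4 kHz, 15.4 kHz, 24.4 kHz}.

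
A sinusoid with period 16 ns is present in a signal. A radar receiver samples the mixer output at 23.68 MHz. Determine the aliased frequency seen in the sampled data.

T = 16 ns → f = 1/T = 62.5 MHz.
62.5 MHz mod fs = 15.14 MHz.
15.14 MHz > fs/2 = 11.84 MHz, folds to fs − 15.14 MHz = 8.54 MHz.

8.54 MHz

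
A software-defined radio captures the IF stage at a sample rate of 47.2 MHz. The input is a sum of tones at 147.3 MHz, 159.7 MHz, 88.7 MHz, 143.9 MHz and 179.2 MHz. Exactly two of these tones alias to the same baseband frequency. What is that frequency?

5.7 MHz

fs/2 = 23.6 MHz.
147.3 MHz mod fs = 5.7 MHz.
5.7 MHz ≤ fs/2 = 23.6 MHz, appears at 5.7 MHz.
159.7 MHz mod fs = 18.1 MHz.
18.1 MHz ≤ fs/2 = 23.6 MHz, appears at 18.1 MHz.
88.7 MHz mod fs = 41.5 MHz.
41.5 MHz > fs/2 = 23.6 MHz, folds to fs − 41.5 MHz = 5.7 MHz.
143.9 MHz mod fs = 2.3 MHz.
2.3 MHz ≤ fs/2 = 23.6 MHz, appears at 2.3 MHz.
179.2 MHz mod fs = 37.6 MHz.
37.6 MHz > fs/2 = 23.6 MHz, folds to fs − 37.6 MHz = 9.6 MHz.
88.7 MHz and 147.3 MHz both map to 5.7 MHz.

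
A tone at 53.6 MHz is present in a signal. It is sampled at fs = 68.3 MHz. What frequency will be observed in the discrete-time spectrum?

14.7 MHz

53.6 MHz > fs/2 = 34.15 MHz, folds to fs − 53.6 MHz = 14.7 MHz.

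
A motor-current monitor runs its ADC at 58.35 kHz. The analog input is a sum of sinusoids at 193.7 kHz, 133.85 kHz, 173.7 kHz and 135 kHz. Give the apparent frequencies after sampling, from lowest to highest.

1.35 kHz, 17.15 kHz, 18.3 kHz, 18.65 kHz

fs/2 = 29.175 kHz.
193.7 kHz mod fs = 18.65 kHz.
18.65 kHz ≤ fs/2 = 29.175 kHz, appears at 18.65 kHz.
133.85 kHz mod fs = 17.15 kHz.
17.15 kHz ≤ fs/2 = 29.175 kHz, appears at 17.15 kHz.
173.7 kHz mod fs = 57 kHz.
57 kHz > fs/2 = 29.175 kHz, folds to fs − 57 kHz = 1.35 kHz.
135 kHz mod fs = 18.3 kHz.
18.3 kHz ≤ fs/2 = 29.175 kHz, appears at 18.3 kHz.
Distinct values: {1.35 kHz, 17.15 kHz, 18.3 kHz, 18.65 kHz}.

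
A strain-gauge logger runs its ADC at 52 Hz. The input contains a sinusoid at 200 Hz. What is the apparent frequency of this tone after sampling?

8 Hz

200 Hz mod fs = 44 Hz.
44 Hz > fs/2 = 26 Hz, folds to fs − 44 Hz = 8 Hz.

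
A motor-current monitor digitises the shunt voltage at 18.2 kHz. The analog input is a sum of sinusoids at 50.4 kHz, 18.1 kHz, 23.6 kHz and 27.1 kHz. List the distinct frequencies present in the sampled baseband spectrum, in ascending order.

fs/2 = 9.1 kHz.
50.4 kHz mod fs = 14 kHz.
14 kHz > fs/2 = 9.1 kHz, folds to fs − 14 kHz = 4.2 kHz.
18.1 kHz > fs/2 = 9.1 kHz, folds to fs − 18.1 kHz = 0.1 kHz.
23.6 kHz mod fs = 5.4 kHz.
5.4 kHz ≤ fs/2 = 9.1 kHz, appears at 5.4 kHz.
27.1 kHz mod fs = 8.9 kHz.
8.9 kHz ≤ fs/2 = 9.1 kHz, appears at 8.9 kHz.
Distinct values: {0.1 kHz, 4.2 kHz, 5.4 kHz, 8.9 kHz}.

0.1 kHz, 4.2 kHz, 5.4 kHz, 8.9 kHz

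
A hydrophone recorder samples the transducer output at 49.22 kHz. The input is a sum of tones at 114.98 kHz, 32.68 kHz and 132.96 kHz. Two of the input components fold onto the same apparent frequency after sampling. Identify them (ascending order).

32.68 kHz, 114.98 kHz

fs/2 = 24.61 kHz.
114.98 kHz mod fs = 16.54 kHz.
16.54 kHz ≤ fs/2 = 24.61 kHz, appears at 16.54 kHz.
32.68 kHz > fs/2 = 24.61 kHz, folds to fs − 32.68 kHz = 16.54 kHz.
132.96 kHz mod fs = 34.52 kHz.
34.52 kHz > fs/2 = 24.61 kHz, folds to fs − 34.52 kHz = 14.7 kHz.
32.68 kHz and 114.98 kHz both map to 16.54 kHz.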